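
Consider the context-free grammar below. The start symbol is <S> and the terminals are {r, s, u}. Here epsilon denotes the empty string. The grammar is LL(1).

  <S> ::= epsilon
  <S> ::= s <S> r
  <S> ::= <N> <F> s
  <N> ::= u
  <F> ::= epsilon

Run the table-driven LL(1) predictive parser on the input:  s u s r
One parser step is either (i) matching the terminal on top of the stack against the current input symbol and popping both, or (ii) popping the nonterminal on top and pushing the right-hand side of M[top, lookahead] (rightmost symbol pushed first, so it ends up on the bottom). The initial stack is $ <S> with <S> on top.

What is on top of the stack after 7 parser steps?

step 1: stack=$ <S>  input=s u s r $  — expand <S> ::= s <S> r
step 2: stack=$ r <S> s  input=s u s r $  — match s
step 3: stack=$ r <S>  input=u s r $  — expand <S> ::= <N> <F> s
step 4: stack=$ r s <F> <N>  input=u s r $  — expand <N> ::= u
step 5: stack=$ r s <F> u  input=u s r $  — match u
step 6: stack=$ r s <F>  input=s r $  — expand <F> ::= epsilon
step 7: stack=$ r s  input=s r $  — match s
Stack after step 7: $ r (top = r).

r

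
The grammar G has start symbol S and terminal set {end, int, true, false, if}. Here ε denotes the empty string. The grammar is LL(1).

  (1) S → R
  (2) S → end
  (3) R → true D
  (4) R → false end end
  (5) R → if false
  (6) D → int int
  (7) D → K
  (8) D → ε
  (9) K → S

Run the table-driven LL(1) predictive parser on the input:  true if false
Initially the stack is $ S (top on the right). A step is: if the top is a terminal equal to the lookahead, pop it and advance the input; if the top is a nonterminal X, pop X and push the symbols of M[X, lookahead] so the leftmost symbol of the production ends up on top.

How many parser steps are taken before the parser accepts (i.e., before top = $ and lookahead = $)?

9

     Stack       Input            Action
  1  $ S         true if false $  expand S → R
  2  $ R         true if false $  expand R → true D
  3  $ D true    true if false $  match true
  4  $ D         if false $       expand D → K
  5  $ K         if false $       expand K → S
  6  $ S         if false $       expand S → R
  7  $ R         if false $       expand R → if false
  8  $ false if  if false $       match if
  9  $ false     false $          match false
Accept reached after 9 steps.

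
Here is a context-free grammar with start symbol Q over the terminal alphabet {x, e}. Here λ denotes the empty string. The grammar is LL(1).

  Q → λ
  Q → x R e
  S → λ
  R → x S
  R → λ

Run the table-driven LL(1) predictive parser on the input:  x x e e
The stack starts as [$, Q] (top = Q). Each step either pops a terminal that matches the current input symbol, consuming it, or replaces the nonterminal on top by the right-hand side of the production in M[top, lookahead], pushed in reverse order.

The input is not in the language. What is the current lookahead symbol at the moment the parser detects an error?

e

step 1: stack=$ Q  input=x x e e $  — expand Q → x R e
step 2: stack=$ e R x  input=x x e e $  — match x
step 3: stack=$ e R  input=x e e $  — expand R → x S
step 4: stack=$ e S x  input=x e e $  — match x
step 5: stack=$ e S  input=e e $  — expand S → λ
step 6: stack=$ e  input=e e $  — match e
step 7: stack=$  input=e $  — error: stack empty but input remains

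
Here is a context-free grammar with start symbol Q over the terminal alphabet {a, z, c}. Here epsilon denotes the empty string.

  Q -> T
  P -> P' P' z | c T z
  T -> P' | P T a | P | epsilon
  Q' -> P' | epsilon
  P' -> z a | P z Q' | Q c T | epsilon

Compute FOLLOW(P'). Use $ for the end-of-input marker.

FIRST(Q): from Q->T we get {epsilon, c, z}. So FIRST(Q) = {epsilon, c, z}.
FIRST(P): from P->P' P' z we get {c, z}; from P->c T z we get {c}. So FIRST(P) = {c, z}.
FIRST(P'): from P'->z a we get {z}; from P'->P z Q' we get {c, z}; from P'->Q c T we get {c, z}; from P'->epsilon we get {epsilon}. So FIRST(P') = {epsilon, c, z}.
FIRST(T): from T->P' we get {epsilon, c, z}; from T->P T a we get {c, z}; from T->P we get {c, z}; from T->epsilon we get {epsilon}. So FIRST(T) = {epsilon, c, z}.
FIRST(Q'): from Q'->P' we get {epsilon, c, z}; from Q'->epsilon we get {epsilon}. So FIRST(Q') = {epsilon, c, z}.
FOLLOW(Q) includes $ since Q is the start symbol.
FOLLOW(Q): in P'->Q c T, Q is followed by c T with FIRST {c}. Thus FOLLOW(Q) = {$, c}.
FOLLOW(P): in T->P T a, P is followed by T a with FIRST {a, c, z}; in T->P, the suffix after P is empty, so FOLLOW(P) ⊇ FOLLOW(T) = {$, a, c, z}; in P'->P z Q', P is followed by z Q' with FIRST {z}. Thus FOLLOW(P) = {$, a, c, z}.
FOLLOW(T): in Q->T, the suffix after T is empty, so FOLLOW(T) ⊇ FOLLOW(Q) = {$, c}; in P->c T z, T is followed by z with FIRST {z}; in T->P T a, T is followed by a with FIRST {a}; in P'->Q c T, the suffix after T is empty, so FOLLOW(T) ⊇ FOLLOW(P') = {$, a, c, z}. Thus FOLLOW(T) = {$, a, c, z}.
FOLLOW(Q'): in P'->P z Q', the suffix after Q' is empty, so FOLLOW(Q') ⊇ FOLLOW(P') = {$, a, c, z}. Thus FOLLOW(Q') = {$, a, c, z}.
FOLLOW(P'): in P->P' P' z (occurrence 1), P' is followed by P' z with FIRST {c, z}; in P->P' P' z (occurrence 2), P' is followed by z with FIRST {z}; in T->P', the suffix after P' is empty, so FOLLOW(P') ⊇ FOLLOW(T) = {$, a, c, z}; in Q'->P', the suffix after P' is empty, so FOLLOW(P') ⊇ FOLLOW(Q') = {$, a, c, z}. Thus FOLLOW(P') = {$, a, c, z}.

{$, a, c, z}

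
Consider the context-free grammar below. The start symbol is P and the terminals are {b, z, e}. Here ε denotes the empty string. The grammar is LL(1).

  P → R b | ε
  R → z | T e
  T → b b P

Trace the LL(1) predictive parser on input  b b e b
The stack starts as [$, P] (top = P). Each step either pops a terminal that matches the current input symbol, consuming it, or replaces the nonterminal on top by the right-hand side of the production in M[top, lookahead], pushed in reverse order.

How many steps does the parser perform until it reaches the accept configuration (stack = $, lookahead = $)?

     Stack        Input      Action
  1  $ P          b b e b $  expand P → R b
  2  $ b R        b b e b $  expand R → T e
  3  $ b e T      b b e b $  expand T → b b P
  4  $ b e P b b  b b e b $  match b
  5  $ b e P b    b e b $    match b
  6  $ b e P      e b $      expand P → ε
  7  $ b e        e b $      match e
  8  $ b          b $        match b
Accept reached after 8 steps.

8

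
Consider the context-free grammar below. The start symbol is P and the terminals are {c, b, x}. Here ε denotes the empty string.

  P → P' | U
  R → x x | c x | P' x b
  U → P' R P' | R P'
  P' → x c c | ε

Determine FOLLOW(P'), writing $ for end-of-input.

{$, c, x}

FIRST(P'): from P'→x c c we get {x}; from P'→ε we get {ε}. So FIRST(P') = {ε, x}.
FIRST(R): from R→x x we get {x}; from R→c x we get {c}; from R→P' x b we get {x}. So FIRST(R) = {c, x}.
FIRST(U): from U→P' R P' we get {c, x}; from U→R P' we get {c, x}. So FIRST(U) = {c, x}.
FIRST(P): from P→P' we get {ε, x}; from P→U we get {c, x}. So FIRST(P) = {ε, c, x}.
FOLLOW(P) includes $ since P is the start symbol.
FOLLOW(P): P appears on no right-hand side. Thus FOLLOW(P) = {$}.
FOLLOW(U): in P→U, the suffix after U is empty, so FOLLOW(U) ⊇ FOLLOW(P) = {$}. Thus FOLLOW(U) = {$}.
FOLLOW(R): in U→P' R P', R is followed by P' with FIRST {ε, x}; in U→P' R P', the suffix after R is nullable, so FOLLOW(R) ⊇ FOLLOW(U) = {$}; in U→R P', R is followed by P' with FIRST {ε, x}; in U→R P', the suffix after R is nullable, so FOLLOW(R) ⊇ FOLLOW(U) = {$}. Thus FOLLOW(R) = {$, x}.
FOLLOW(P'): in P→P', the suffix after P' is empty, so FOLLOW(P') ⊇ FOLLOW(P) = {$}; in R→P' x b, P' is followed by x b with FIRST {x}; in U→P' R P' (occurrence 1), P' is followed by R P' with FIRST {c, x}; in U→P' R P' (occurrence 2), the suffix after P' is empty, so FOLLOW(P') ⊇ FOLLOW(U) = {$}; in U→R P', the suffix after P' is empty, so FOLLOW(P') ⊇ FOLLOW(U) = {$}. Thus FOLLOW(P') = {$, c, x}.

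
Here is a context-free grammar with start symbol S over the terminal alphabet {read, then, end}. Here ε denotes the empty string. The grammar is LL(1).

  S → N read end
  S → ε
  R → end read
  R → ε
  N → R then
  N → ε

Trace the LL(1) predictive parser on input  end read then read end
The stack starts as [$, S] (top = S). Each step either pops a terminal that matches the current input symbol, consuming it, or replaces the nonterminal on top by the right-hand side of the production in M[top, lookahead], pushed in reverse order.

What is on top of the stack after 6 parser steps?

read

     Stack                     Input                     Action
  1  $ S                       end read then read end $  expand S → N read end
  2  $ end read N              end read then read end $  expand N → R then
  3  $ end read then R         end read then read end $  expand R → end read
  4  $ end read then read end  end read then read end $  match end
  5  $ end read then read      read then read end $      match read
  6  $ end read then           then read end $           match then
Stack after step 6: $ end read (top = read).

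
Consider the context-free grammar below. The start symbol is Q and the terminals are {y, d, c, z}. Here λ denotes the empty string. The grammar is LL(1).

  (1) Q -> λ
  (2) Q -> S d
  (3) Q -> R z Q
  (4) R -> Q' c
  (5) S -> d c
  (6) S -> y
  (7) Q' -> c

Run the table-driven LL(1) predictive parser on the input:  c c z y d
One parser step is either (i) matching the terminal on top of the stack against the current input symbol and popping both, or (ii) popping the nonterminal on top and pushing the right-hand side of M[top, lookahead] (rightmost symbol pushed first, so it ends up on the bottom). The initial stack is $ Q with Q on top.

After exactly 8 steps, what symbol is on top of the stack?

     Stack       Input        Action
  1  $ Q         c c z y d $  expand Q -> R z Q
  2  $ Q z R     c c z y d $  expand R -> Q' c
  3  $ Q z c Q'  c c z y d $  expand Q' -> c
  4  $ Q z c c   c c z y d $  match c
  5  $ Q z c     c z y d $    match c
  6  $ Q z       z y d $      match z
  7  $ Q         y d $        expand Q -> S d
  8  $ d S       y d $        expand S -> y
Stack after step 8: $ d y (top = y).

y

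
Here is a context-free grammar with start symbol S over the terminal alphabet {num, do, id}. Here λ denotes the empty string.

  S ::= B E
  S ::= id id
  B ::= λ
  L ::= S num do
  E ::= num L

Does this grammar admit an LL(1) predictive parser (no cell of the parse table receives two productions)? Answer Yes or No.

FIRST(S) = {id, num}
FIRST(B) = {λ}
FIRST(L) = {id, num}
FIRST(E) = {num}
FOLLOW(S) = {$, num}
FOLLOW(B) = {num}
FOLLOW(L) = {$, num}
FOLLOW(E) = {$, num}
Each cell of M receives at most one production.

Yes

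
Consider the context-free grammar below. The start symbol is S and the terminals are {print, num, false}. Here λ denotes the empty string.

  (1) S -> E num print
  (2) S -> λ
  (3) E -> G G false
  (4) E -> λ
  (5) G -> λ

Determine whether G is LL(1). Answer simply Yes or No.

Yes

FIRST(S) = {λ, false, num}
FIRST(E) = {λ, false}
FIRST(G) = {λ}
FOLLOW(S) = {$}
FOLLOW(E) = {num}
FOLLOW(G) = {false}
Each cell of M receives at most one production.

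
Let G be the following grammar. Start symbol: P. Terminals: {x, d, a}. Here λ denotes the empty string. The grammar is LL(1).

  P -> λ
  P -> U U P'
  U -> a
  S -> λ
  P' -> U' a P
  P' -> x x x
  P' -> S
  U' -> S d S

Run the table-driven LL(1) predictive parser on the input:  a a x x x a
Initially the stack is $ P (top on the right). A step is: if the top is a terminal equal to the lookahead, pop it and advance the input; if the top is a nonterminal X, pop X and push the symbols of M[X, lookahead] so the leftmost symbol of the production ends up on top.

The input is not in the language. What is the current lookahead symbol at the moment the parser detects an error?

      Stack     Input          Action
   1  $ P       a a x x x a $  expand P -> U U P'
   2  $ P' U U  a a x x x a $  expand U -> a
   3  $ P' U a  a a x x x a $  match a
   4  $ P' U    a x x x a $    expand U -> a
   5  $ P' a    a x x x a $    match a
   6  $ P'      x x x a $      expand P' -> x x x
   7  $ x x x   x x x a $      match x
   8  $ x x     x x a $        match x
   9  $ x       x a $          match x
  10  $         a $            error: stack empty but input remains

a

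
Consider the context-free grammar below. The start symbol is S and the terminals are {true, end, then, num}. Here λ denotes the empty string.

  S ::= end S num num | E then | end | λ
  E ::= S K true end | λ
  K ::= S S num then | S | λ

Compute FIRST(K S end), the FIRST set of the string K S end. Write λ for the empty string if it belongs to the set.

{end, num, then, true}

FIRST(S) = {λ, end, num, then, true}  (via E then)
FIRST(K) = {λ, end, num, then, true}  (via S S num then, S)
FIRST(E) = {λ, end, num, then, true}  (via S K true end)
FIRST(K S end): take FIRST of each symbol in turn, carrying on past any symbol whose FIRST contains λ; result {end, num, then, true}.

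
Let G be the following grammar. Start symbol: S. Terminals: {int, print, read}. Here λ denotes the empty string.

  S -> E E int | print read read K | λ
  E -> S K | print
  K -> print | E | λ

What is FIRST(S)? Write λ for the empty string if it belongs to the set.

FIRST(S) = {λ, int, print}  (via E E int)
FIRST(E) = {λ, int, print}  (via S K)
FIRST(K) = {λ, int, print}  (via E)

{λ, int, print}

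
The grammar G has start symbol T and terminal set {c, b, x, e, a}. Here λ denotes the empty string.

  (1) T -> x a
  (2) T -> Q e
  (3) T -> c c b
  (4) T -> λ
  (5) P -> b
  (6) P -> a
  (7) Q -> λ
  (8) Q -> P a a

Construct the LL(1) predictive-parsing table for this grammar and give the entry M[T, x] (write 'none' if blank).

T -> x a

FIRST(P) = {a, b}
FIRST(Q) = {λ, a, b}  (via P a a)
FIRST(T) = {λ, a, b, c, e, x}  (via Q e)
FOLLOW(T) includes $ since T is the start symbol.
FOLLOW(T): T appears on no right-hand side. Thus FOLLOW(T) = {$}.
For T -> x a: FIRST(x a) = {x}, so it goes in M[T, t] for t ∈ {x}.
For T -> Q e: FIRST(Q e) = {a, b, e}, so it goes in M[T, t] for t ∈ {a, b, e}.
For T -> c c b: FIRST(c c b) = {c}, so it goes in M[T, t] for t ∈ {c}.
For T -> λ: FIRST(λ) = {λ}, so it goes in M[T, t] for t ∈ {}; since λ ∈ FIRST, also for every t ∈ FOLLOW(T) = {$}.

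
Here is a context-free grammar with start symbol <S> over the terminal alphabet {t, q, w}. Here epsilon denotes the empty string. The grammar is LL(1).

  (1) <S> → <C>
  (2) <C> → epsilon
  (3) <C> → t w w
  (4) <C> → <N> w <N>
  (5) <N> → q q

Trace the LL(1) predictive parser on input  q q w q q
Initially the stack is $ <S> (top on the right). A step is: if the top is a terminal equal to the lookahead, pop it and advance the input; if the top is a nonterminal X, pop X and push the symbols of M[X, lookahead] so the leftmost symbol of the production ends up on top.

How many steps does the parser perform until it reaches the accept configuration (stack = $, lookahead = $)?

9

     Stack        Input        Action
  1  $ <S>        q q w q q $  expand <S> → <C>
  2  $ <C>        q q w q q $  expand <C> → <N> w <N>
  3  $ <N> w <N>  q q w q q $  expand <N> → q q
  4  $ <N> w q q  q q w q q $  match q
  5  $ <N> w q    q w q q $    match q
  6  $ <N> w      w q q $      match w
  7  $ <N>        q q $        expand <N> → q q
  8  $ q q        q q $        match q
  9  $ q          q $          match q
Accept reached after 9 steps.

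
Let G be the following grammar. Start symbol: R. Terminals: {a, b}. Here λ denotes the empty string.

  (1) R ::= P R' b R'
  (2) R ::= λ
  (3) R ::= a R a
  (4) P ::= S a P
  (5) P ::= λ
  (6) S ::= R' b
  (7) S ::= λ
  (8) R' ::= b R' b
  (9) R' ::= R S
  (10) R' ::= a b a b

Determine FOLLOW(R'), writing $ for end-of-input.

FIRST(R) = {λ, a, b}  (via P R' b R')
FIRST(P) = {λ, a, b}  (via S a P)
FIRST(S) = {λ, a, b}  (via R' b)
FIRST(R') = {λ, a, b}  (via R S)
FOLLOW(R) includes $ since R is the start symbol.
FOLLOW(P): in R::=P R' b R', P is followed by R' b R' with FIRST {a, b}; in P::=S a P, the suffix after P is empty (adds nothing new). Thus FOLLOW(P) = {a, b}.
FOLLOW(R): in R::=a R a, R is followed by a with FIRST {a}; in R'::=R S, R is followed by S with FIRST {λ, a, b}; in R'::=R S, the suffix after R is nullable, so FOLLOW(R) ⊇ FOLLOW(R') = {$, a, b}. Thus FOLLOW(R) = {$, a, b}.
FOLLOW(R'): in R::=P R' b R' (occurrence 1), R' is followed by b R' with FIRST {b}; in R::=P R' b R' (occurrence 2), the suffix after R' is empty, so FOLLOW(R') ⊇ FOLLOW(R) = {$, a, b}; in S::=R' b, R' is followed by b with FIRST {b}; in R'::=b R' b, R' is followed by b with FIRST {b}. Thus FOLLOW(R') = {$, a, b}.
FOLLOW(S): in P::=S a P, S is followed by a P with FIRST {a}; in R'::=R S, the suffix after S is empty, so FOLLOW(S) ⊇ FOLLOW(R') = {$, a, b}. Thus FOLLOW(S) = {$, a, b}.

{$, a, b}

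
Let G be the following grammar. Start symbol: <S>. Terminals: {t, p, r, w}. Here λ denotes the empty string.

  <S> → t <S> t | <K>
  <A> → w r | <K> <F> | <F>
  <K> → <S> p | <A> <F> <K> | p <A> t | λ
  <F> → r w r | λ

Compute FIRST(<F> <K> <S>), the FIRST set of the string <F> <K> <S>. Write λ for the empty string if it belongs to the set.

FIRST(<F>) = {λ, r}
FIRST(<S>) = {λ, p, r, t, w}  (via <K>)
FIRST(<A>) = {λ, p, r, t, w}  (via <K> <F>, <F>)
FIRST(<K>) = {λ, p, r, t, w}  (via <S> p, <A> <F> <K>)
FIRST(<F> <K> <S>): take FIRST of each symbol in turn, carrying on past any symbol whose FIRST contains λ; result {λ, p, r, t, w}.

{λ, p, r, t, w}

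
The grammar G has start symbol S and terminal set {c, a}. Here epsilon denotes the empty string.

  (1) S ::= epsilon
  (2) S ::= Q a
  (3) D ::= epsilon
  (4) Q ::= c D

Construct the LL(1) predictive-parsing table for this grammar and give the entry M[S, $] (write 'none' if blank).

FIRST(D) = {epsilon}
FIRST(Q) = {c}
FIRST(S) = {epsilon, c}  (via Q a)
FOLLOW(S) includes $ since S is the start symbol.
FOLLOW(S): S appears on no right-hand side. Thus FOLLOW(S) = {$}.
For S ::= epsilon: FIRST(epsilon) = {epsilon}, so it goes in M[S, t] for t ∈ {}; since epsilon ∈ FIRST, also for every t ∈ FOLLOW(S) = {$}.
For S ::= Q a: FIRST(Q a) = {c}, so it goes in M[S, t] for t ∈ {c}.

S ::= epsilon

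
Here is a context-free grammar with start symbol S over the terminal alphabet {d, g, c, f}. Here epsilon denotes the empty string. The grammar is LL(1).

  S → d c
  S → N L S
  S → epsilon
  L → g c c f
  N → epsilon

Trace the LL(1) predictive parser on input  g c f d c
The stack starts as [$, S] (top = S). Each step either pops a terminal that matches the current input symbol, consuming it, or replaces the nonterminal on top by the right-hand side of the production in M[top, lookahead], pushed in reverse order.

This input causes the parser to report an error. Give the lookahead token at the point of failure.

f

     Stack        Input        Action
  1  $ S          g c f d c $  expand S → N L S
  2  $ S L N      g c f d c $  expand N → epsilon
  3  $ S L        g c f d c $  expand L → g c c f
  4  $ S f c c g  g c f d c $  match g
  5  $ S f c c    c f d c $    match c
  6  $ S f c      f d c $      error: top is terminal c but lookahead is f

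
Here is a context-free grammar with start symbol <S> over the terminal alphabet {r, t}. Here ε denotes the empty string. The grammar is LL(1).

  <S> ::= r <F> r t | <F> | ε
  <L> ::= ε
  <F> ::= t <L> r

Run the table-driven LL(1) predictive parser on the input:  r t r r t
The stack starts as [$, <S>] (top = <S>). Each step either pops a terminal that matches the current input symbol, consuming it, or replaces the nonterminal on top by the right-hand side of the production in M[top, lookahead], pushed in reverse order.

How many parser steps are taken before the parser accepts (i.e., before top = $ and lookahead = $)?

     Stack          Input        Action
  1  $ <S>          r t r r t $  expand <S> ::= r <F> r t
  2  $ t r <F> r    r t r r t $  match r
  3  $ t r <F>      t r r t $    expand <F> ::= t <L> r
  4  $ t r r <L> t  t r r t $    match t
  5  $ t r r <L>    r r t $      expand <L> ::= ε
  6  $ t r r        r r t $      match r
  7  $ t r          r t $        match r
  8  $ t            t $          match t
Accept reached after 8 steps.

8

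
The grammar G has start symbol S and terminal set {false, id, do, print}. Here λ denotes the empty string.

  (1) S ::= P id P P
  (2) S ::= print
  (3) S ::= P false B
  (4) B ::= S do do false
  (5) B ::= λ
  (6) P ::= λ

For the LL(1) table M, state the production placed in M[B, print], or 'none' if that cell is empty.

B ::= S do do false

FIRST(P): from P::=λ we get {λ}. So FIRST(P) = {λ}.
FIRST(S): from S::=P id P P we get {id}; from S::=print we get {print}; from S::=P false B we get {false}. So FIRST(S) = {false, id, print}.
FIRST(B): from B::=S do do false we get {false, id, print}; from B::=λ we get {λ}. So FIRST(B) = {λ, false, id, print}.
FOLLOW(S) includes $ since S is the start symbol.
FOLLOW(S): in B::=S do do false, S is followed by do do false with FIRST {do}. Thus FOLLOW(S) = {$, do}.
FOLLOW(B): in S::=P false B, the suffix after B is empty, so FOLLOW(B) ⊇ FOLLOW(S) = {$, do}. Thus FOLLOW(B) = {$, do}.
For B ::= S do do false: FIRST(S do do false) = {false, id, print}, so it goes in M[B, t] for t ∈ {false, id, print}.
For B ::= λ: FIRST(λ) = {λ}, so it goes in M[B, t] for t ∈ {}; since λ ∈ FIRST, also for every t ∈ FOLLOW(B) = {$, do}.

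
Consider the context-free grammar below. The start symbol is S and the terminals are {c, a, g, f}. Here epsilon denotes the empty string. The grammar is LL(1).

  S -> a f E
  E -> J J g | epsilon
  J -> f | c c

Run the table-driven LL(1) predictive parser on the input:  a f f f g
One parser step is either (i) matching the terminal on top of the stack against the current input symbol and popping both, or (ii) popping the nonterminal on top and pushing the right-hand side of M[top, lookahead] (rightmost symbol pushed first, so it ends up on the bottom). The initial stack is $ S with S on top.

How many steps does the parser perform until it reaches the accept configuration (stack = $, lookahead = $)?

     Stack    Input        Action
  1  $ S      a f f f g $  expand S -> a f E
  2  $ E f a  a f f f g $  match a
  3  $ E f    f f f g $    match f
  4  $ E      f f g $      expand E -> J J g
  5  $ g J J  f f g $      expand J -> f
  6  $ g J f  f f g $      match f
  7  $ g J    f g $        expand J -> f
  8  $ g f    f g $        match f
  9  $ g      g $          match g
Accept reached after 9 steps.

9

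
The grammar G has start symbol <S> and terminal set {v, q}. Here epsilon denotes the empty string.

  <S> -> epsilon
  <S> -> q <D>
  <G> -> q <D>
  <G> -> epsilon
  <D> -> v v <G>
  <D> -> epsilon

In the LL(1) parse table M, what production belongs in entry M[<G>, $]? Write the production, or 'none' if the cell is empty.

FIRST(<S>) = {epsilon, q}
FIRST(<G>) = {epsilon, q}
FIRST(<D>) = {epsilon, v}
FOLLOW(<S>) includes $ since <S> is the start symbol.
FOLLOW(<G>): in <D>->v v <G>, the suffix after <G> is empty, so FOLLOW(<G>) ⊇ FOLLOW(<D>) = {$}. Thus FOLLOW(<G>) = {$}.
FOLLOW(<D>): in <S>->q <D>, the suffix after <D> is empty, so FOLLOW(<D>) ⊇ FOLLOW(<S>) = {$}; in <G>->q <D>, the suffix after <D> is empty, so FOLLOW(<D>) ⊇ FOLLOW(<G>) = {$}. Thus FOLLOW(<D>) = {$}.
For <G> -> q <D>: FIRST(q <D>) = {q}, so it goes in M[<G>, t] for t ∈ {q}.
For <G> -> epsilon: FIRST(epsilon) = {epsilon}, so it goes in M[<G>, t] for t ∈ {}; since epsilon ∈ FIRST, also for every t ∈ FOLLOW(<G>) = {$}.

<G> -> epsilon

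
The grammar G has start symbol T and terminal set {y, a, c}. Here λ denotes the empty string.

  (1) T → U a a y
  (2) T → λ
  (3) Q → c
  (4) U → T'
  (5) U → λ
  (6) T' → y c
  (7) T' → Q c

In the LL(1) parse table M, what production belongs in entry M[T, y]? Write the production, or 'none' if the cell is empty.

T → U a a y

FIRST(Q): from Q→c we get {c}. So FIRST(Q) = {c}.
FIRST(T'): from T'→y c we get {y}; from T'→Q c we get {c}. So FIRST(T') = {c, y}.
FIRST(U): from U→T' we get {c, y}; from U→λ we get {λ}. So FIRST(U) = {λ, c, y}.
FIRST(T): from T→U a a y we get {a, c, y}; from T→λ we get {λ}. So FIRST(T) = {λ, a, c, y}.
FOLLOW(T) includes $ since T is the start symbol.
FOLLOW(T): T appears on no right-hand side. Thus FOLLOW(T) = {$}.
For T → U a a y: FIRST(U a a y) = {a, c, y}, so it goes in M[T, t] for t ∈ {a, c, y}.
For T → λ: FIRST(λ) = {λ}, so it goes in M[T, t] for t ∈ {}; since λ ∈ FIRST, also for every t ∈ FOLLOW(T) = {$}.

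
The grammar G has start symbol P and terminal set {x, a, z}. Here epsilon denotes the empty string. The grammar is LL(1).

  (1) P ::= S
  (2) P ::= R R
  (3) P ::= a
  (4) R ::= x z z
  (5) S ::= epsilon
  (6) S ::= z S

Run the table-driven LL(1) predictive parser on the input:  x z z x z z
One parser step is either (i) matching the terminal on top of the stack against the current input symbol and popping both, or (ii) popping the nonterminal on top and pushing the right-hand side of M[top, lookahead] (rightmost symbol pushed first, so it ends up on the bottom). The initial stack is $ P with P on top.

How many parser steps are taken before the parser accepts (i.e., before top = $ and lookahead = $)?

9

     Stack      Input          Action
  1  $ P        x z z x z z $  expand P ::= R R
  2  $ R R      x z z x z z $  expand R ::= x z z
  3  $ R z z x  x z z x z z $  match x
  4  $ R z z    z z x z z $    match z
  5  $ R z      z x z z $      match z
  6  $ R        x z z $        expand R ::= x z z
  7  $ z z x    x z z $        match x
  8  $ z z      z z $          match z
  9  $ z        z $            match z
Accept reached after 9 steps.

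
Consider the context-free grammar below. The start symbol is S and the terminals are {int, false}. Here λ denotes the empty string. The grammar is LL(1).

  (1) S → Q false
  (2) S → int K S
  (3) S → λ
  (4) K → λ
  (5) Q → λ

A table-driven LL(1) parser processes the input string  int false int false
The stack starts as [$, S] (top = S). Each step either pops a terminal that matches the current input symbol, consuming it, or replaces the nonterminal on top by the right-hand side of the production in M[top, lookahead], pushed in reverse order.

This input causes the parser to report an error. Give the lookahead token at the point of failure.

step 1: stack=$ S  input=int false int false $  — expand S → int K S
step 2: stack=$ S K int  input=int false int false $  — match int
step 3: stack=$ S K  input=false int false $  — expand K → λ
step 4: stack=$ S  input=false int false $  — expand S → Q false
step 5: stack=$ false Q  input=false int false $  — expand Q → λ
step 6: stack=$ false  input=false int false $  — match false
step 7: stack=$  input=int false $  — error: stack empty but input remains

int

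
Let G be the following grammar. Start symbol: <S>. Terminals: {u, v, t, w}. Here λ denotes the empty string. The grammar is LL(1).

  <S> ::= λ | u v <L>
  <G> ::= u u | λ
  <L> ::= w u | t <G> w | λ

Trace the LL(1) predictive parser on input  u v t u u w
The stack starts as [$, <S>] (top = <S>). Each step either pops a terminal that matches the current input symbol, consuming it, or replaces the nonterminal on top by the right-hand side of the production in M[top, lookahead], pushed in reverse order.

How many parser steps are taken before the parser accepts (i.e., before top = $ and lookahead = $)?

     Stack      Input          Action
  1  $ <S>      u v t u u w $  expand <S> ::= u v <L>
  2  $ <L> v u  u v t u u w $  match u
  3  $ <L> v    v t u u w $    match v
  4  $ <L>      t u u w $      expand <L> ::= t <G> w
  5  $ w <G> t  t u u w $      match t
  6  $ w <G>    u u w $        expand <G> ::= u u
  7  $ w u u    u u w $        match u
  8  $ w u      u w $          match u
  9  $ w        w $            match w
Accept reached after 9 steps.

9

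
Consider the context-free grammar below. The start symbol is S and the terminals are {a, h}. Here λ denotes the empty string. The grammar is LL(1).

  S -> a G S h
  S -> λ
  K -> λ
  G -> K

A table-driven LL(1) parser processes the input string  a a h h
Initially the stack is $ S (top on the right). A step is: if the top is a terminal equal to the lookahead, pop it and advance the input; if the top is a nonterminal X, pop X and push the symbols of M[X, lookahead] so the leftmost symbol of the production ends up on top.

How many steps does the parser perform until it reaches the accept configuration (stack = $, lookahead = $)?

      Stack        Input      Action
   1  $ S          a a h h $  expand S -> a G S h
   2  $ h S G a    a a h h $  match a
   3  $ h S G      a h h $    expand G -> K
   4  $ h S K      a h h $    expand K -> λ
   5  $ h S        a h h $    expand S -> a G S h
   6  $ h h S G a  a h h $    match a
   7  $ h h S G    h h $      expand G -> K
   8  $ h h S K    h h $      expand K -> λ
   9  $ h h S      h h $      expand S -> λ
  10  $ h h        h h $      match h
  11  $ h          h $        match h
Accept reached after 11 steps.

11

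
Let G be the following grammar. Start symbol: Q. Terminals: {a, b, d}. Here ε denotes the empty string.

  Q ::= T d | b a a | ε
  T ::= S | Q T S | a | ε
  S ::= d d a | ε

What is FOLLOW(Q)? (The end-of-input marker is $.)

FIRST(S): from S::=d d a we get {d}; from S::=ε we get {ε}. So FIRST(S) = {ε, d}.
FIRST(Q): from Q::=T d we get {a, b, d}; from Q::=b a a we get {b}; from Q::=ε we get {ε}. So FIRST(Q) = {ε, a, b, d}.
FIRST(T): from T::=S we get {ε, d}; from T::=Q T S we get {ε, a, b, d}; from T::=a we get {a}; from T::=ε we get {ε}. So FIRST(T) = {ε, a, b, d}.
FOLLOW(Q) includes $ since Q is the start symbol.
FOLLOW(T): in Q::=T d, T is followed by d with FIRST {d}; in T::=Q T S, T is followed by S with FIRST {ε, d}; in T::=Q T S, the suffix after T is nullable (adds nothing new). Thus FOLLOW(T) = {d}.
FOLLOW(Q): in T::=Q T S, Q is followed by T S with FIRST {ε, a, b, d}; in T::=Q T S, the suffix after Q is nullable, so FOLLOW(Q) ⊇ FOLLOW(T) = {d}. Thus FOLLOW(Q) = {$, a, b, d}.
FOLLOW(S): in T::=S, the suffix after S is empty, so FOLLOW(S) ⊇ FOLLOW(T) = {d}; in T::=Q T S, the suffix after S is empty, so FOLLOW(S) ⊇ FOLLOW(T) = {d}. Thus FOLLOW(S) = {d}.

{$, a, b, d}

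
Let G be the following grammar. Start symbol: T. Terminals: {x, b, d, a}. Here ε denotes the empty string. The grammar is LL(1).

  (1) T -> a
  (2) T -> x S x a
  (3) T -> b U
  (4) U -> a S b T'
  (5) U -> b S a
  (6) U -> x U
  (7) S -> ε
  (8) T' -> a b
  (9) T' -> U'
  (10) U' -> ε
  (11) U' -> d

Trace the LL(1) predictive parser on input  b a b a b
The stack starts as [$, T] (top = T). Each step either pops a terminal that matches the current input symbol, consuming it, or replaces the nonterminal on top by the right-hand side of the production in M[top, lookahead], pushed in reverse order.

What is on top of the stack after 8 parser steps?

step 1: stack=$ T  input=b a b a b $  — expand T -> b U
step 2: stack=$ U b  input=b a b a b $  — match b
step 3: stack=$ U  input=a b a b $  — expand U -> a S b T'
step 4: stack=$ T' b S a  input=a b a b $  — match a
step 5: stack=$ T' b S  input=b a b $  — expand S -> ε
step 6: stack=$ T' b  input=b a b $  — match b
step 7: stack=$ T'  input=a b $  — expand T' -> a b
step 8: stack=$ b a  input=a b $  — match a
Stack after step 8: $ b (top = b).

b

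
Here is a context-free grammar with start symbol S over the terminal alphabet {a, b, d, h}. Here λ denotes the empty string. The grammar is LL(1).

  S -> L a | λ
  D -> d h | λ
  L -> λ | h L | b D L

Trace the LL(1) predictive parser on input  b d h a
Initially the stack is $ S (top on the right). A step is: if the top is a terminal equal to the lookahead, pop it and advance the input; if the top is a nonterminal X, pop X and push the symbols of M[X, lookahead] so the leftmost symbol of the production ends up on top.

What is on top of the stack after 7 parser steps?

a

     Stack      Input      Action
  1  $ S        b d h a $  expand S -> L a
  2  $ a L      b d h a $  expand L -> b D L
  3  $ a L D b  b d h a $  match b
  4  $ a L D    d h a $    expand D -> d h
  5  $ a L h d  d h a $    match d
  6  $ a L h    h a $      match h
  7  $ a L      a $        expand L -> λ
Stack after step 7: $ a (top = a).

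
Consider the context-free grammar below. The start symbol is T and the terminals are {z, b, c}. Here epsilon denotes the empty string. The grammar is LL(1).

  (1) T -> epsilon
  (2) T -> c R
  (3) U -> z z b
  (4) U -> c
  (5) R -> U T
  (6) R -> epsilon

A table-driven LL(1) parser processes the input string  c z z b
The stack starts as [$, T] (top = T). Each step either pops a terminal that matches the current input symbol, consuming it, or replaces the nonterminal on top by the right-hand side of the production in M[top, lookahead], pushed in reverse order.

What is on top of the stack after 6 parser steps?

     Stack      Input      Action
  1  $ T        c z z b $  expand T -> c R
  2  $ R c      c z z b $  match c
  3  $ R        z z b $    expand R -> U T
  4  $ T U      z z b $    expand U -> z z b
  5  $ T b z z  z z b $    match z
  6  $ T b z    z b $      match z
Stack after step 6: $ T b (top = b).

b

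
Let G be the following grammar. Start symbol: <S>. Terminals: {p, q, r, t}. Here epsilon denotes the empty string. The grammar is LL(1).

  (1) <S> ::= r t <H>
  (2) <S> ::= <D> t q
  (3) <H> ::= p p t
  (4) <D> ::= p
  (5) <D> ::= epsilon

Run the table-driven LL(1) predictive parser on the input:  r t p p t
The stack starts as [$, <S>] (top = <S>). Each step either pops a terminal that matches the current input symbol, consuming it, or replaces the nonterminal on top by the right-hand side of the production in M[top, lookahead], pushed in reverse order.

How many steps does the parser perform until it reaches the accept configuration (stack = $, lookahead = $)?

7

     Stack      Input        Action
  1  $ <S>      r t p p t $  expand <S> ::= r t <H>
  2  $ <H> t r  r t p p t $  match r
  3  $ <H> t    t p p t $    match t
  4  $ <H>      p p t $      expand <H> ::= p p t
  5  $ t p p    p p t $      match p
  6  $ t p      p t $        match p
  7  $ t        t $          match t
Accept reached after 7 steps.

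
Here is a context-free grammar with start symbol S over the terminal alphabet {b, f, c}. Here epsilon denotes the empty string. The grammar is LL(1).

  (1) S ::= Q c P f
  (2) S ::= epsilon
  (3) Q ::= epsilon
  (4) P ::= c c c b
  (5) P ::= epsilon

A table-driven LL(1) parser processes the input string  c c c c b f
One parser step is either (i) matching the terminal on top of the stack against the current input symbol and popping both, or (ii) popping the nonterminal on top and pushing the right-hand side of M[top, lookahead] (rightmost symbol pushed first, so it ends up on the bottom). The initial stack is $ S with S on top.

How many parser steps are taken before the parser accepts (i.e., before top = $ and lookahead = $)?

step 1: stack=$ S  input=c c c c b f $  — expand S ::= Q c P f
step 2: stack=$ f P c Q  input=c c c c b f $  — expand Q ::= epsilon
step 3: stack=$ f P c  input=c c c c b f $  — match c
step 4: stack=$ f P  input=c c c b f $  — expand P ::= c c c b
step 5: stack=$ f b c c c  input=c c c b f $  — match c
step 6: stack=$ f b c c  input=c c b f $  — match c
step 7: stack=$ f b c  input=c b f $  — match c
step 8: stack=$ f b  input=b f $  — match b
step 9: stack=$ f  input=f $  — match f
Accept reached after 9 steps.

9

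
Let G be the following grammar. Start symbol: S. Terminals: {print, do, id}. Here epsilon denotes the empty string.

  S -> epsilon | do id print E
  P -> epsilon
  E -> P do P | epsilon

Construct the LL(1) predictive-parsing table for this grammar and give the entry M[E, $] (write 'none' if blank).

FIRST(S) = {epsilon, do}
FIRST(P) = {epsilon}
FIRST(E) = {epsilon, do}  (via P do P)
FOLLOW(S) includes $ since S is the start symbol.
FOLLOW(S): S appears on no right-hand side. Thus FOLLOW(S) = {$}.
FOLLOW(E): in S->do id print E, the suffix after E is empty, so FOLLOW(E) ⊇ FOLLOW(S) = {$}. Thus FOLLOW(E) = {$}.
For E -> P do P: FIRST(P do P) = {do}, so it goes in M[E, t] for t ∈ {do}.
For E -> epsilon: FIRST(epsilon) = {epsilon}, so it goes in M[E, t] for t ∈ {}; since epsilon ∈ FIRST, also for every t ∈ FOLLOW(E) = {$}.

E -> epsilon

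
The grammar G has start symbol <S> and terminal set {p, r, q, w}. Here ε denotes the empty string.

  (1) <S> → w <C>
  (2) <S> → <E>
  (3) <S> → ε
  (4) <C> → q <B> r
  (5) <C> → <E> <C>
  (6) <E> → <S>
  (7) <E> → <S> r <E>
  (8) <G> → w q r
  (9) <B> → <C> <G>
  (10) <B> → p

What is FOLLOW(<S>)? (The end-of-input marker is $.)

{$, q, r, w}

FIRST(<G>) = {w}
FIRST(<S>) = {ε, r, w}  (via <E>)
FIRST(<E>) = {ε, r, w}  (via <S>, <S> r <E>)
FIRST(<C>) = {q, r, w}  (via <E> <C>)
FIRST(<B>) = {p, q, r, w}  (via <C> <G>)
FOLLOW(<S>) includes $ since <S> is the start symbol.
FOLLOW(<B>): in <C>→q <B> r, <B> is followed by r with FIRST {r}. Thus FOLLOW(<B>) = {r}.
FOLLOW(<G>): in <B>→<C> <G>, the suffix after <G> is empty, so FOLLOW(<G>) ⊇ FOLLOW(<B>) = {r}. Thus FOLLOW(<G>) = {r}.
FOLLOW(<S>): in <E>→<S>, the suffix after <S> is empty, so FOLLOW(<S>) ⊇ FOLLOW(<E>) = {$, q, r, w}; in <E>→<S> r <E>, <S> is followed by r <E> with FIRST {r}. Thus FOLLOW(<S>) = {$, q, r, w}.
FOLLOW(<C>): in <S>→w <C>, the suffix after <C> is empty, so FOLLOW(<C>) ⊇ FOLLOW(<S>) = {$, q, r, w}; in <C>→<E> <C>, the suffix after <C> is empty (adds nothing new); in <B>→<C> <G>, <C> is followed by <G> with FIRST {w}. Thus FOLLOW(<C>) = {$, q, r, w}.
FOLLOW(<E>): in <S>→<E>, the suffix after <E> is empty, so FOLLOW(<E>) ⊇ FOLLOW(<S>) = {$, q, r, w}; in <C>→<E> <C>, <E> is followed by <C> with FIRST {q, r, w}; in <E>→<S> r <E>, the suffix after <E> is empty (adds nothing new). Thus FOLLOW(<E>) = {$, q, r, w}.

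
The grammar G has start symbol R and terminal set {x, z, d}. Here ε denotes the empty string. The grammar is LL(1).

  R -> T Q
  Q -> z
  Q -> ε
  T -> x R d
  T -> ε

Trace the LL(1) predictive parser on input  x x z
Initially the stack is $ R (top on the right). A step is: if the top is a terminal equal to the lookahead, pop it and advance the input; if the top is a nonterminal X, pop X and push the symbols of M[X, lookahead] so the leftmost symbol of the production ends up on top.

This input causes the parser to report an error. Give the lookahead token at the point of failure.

step 1: stack=$ R  input=x x z $  — expand R -> T Q
step 2: stack=$ Q T  input=x x z $  — expand T -> x R d
step 3: stack=$ Q d R x  input=x x z $  — match x
step 4: stack=$ Q d R  input=x z $  — expand R -> T Q
step 5: stack=$ Q d Q T  input=x z $  — expand T -> x R d
step 6: stack=$ Q d Q d R x  input=x z $  — match x
step 7: stack=$ Q d Q d R  input=z $  — expand R -> T Q
step 8: stack=$ Q d Q d Q T  input=z $  — expand T -> ε
step 9: stack=$ Q d Q d Q  input=z $  — expand Q -> z
step 10: stack=$ Q d Q d z  input=z $  — match z
step 11: stack=$ Q d Q d  input=$  — error: top is terminal d but lookahead is $

$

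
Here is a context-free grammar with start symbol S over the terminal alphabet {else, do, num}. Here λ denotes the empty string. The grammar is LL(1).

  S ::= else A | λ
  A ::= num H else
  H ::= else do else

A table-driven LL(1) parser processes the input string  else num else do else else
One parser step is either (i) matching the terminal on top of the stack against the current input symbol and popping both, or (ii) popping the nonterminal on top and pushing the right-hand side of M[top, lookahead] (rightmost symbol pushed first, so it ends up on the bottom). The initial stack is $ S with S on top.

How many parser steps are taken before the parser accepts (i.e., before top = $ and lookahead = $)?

step 1: stack=$ S  input=else num else do else else $  — expand S ::= else A
step 2: stack=$ A else  input=else num else do else else $  — match else
step 3: stack=$ A  input=num else do else else $  — expand A ::= num H else
step 4: stack=$ else H num  input=num else do else else $  — match num
step 5: stack=$ else H  input=else do else else $  — expand H ::= else do else
step 6: stack=$ else else do else  input=else do else else $  — match else
step 7: stack=$ else else do  input=do else else $  — match do
step 8: stack=$ else else  input=else else $  — match else
step 9: stack=$ else  input=else $  — match else
Accept reached after 9 steps.

9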